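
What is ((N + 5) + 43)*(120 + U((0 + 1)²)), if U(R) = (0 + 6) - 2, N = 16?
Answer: 7936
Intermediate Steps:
U(R) = 4 (U(R) = 6 - 2 = 4)
((N + 5) + 43)*(120 + U((0 + 1)²)) = ((16 + 5) + 43)*(120 + 4) = (21 + 43)*124 = 64*124 = 7936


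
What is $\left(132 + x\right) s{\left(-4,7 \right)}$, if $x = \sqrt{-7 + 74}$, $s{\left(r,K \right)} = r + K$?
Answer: $396 + 3 \sqrt{67} \approx 420.56$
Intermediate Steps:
$s{\left(r,K \right)} = K + r$
$x = \sqrt{67} \approx 8.1853$
$\left(132 + x\right) s{\left(-4,7 \right)} = \left(132 + \sqrt{67}\right) \left(7 - 4\right) = \left(132 + \sqrt{67}\right) 3 = 396 + 3 \sqrt{67}$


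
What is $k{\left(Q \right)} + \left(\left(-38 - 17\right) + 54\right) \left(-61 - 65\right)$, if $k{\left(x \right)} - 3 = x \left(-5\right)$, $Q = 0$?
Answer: $129$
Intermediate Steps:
$k{\left(x \right)} = 3 - 5 x$ ($k{\left(x \right)} = 3 + x \left(-5\right) = 3 - 5 x$)
$k{\left(Q \right)} + \left(\left(-38 - 17\right) + 54\right) \left(-61 - 65\right) = \left(3 - 0\right) + \left(\left(-38 - 17\right) + 54\right) \left(-61 - 65\right) = \left(3 + 0\right) + \left(-55 + 54\right) \left(-61 - 65\right) = 3 - -126 = 3 + 126 = 129$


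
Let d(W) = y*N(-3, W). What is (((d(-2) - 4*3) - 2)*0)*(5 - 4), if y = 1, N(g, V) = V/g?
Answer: 0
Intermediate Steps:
d(W) = -W/3 (d(W) = 1*(W/(-3)) = 1*(W*(-1/3)) = 1*(-W/3) = -W/3)
(((d(-2) - 4*3) - 2)*0)*(5 - 4) = (((-1/3*(-2) - 4*3) - 2)*0)*(5 - 4) = (((2/3 - 12) - 2)*0)*1 = ((-34/3 - 2)*0)*1 = -40/3*0*1 = 0*1 = 0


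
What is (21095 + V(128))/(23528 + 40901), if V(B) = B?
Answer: 1117/3391 ≈ 0.32940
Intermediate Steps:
(21095 + V(128))/(23528 + 40901) = (21095 + 128)/(23528 + 40901) = 21223/64429 = 21223*(1/64429) = 1117/3391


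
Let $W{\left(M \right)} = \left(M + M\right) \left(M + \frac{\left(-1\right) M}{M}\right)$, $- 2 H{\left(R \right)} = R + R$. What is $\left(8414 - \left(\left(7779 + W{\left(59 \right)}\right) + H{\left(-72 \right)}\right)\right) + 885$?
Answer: $-5396$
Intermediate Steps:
$H{\left(R \right)} = - R$ ($H{\left(R \right)} = - \frac{R + R}{2} = - \frac{2 R}{2} = - R$)
$W{\left(M \right)} = 2 M \left(-1 + M\right)$ ($W{\left(M \right)} = 2 M \left(M - 1\right) = 2 M \left(-1 + M\right)$)
$\left(8414 - \left(\left(7779 + W{\left(59 \right)}\right) + H{\left(-72 \right)}\right)\right) + 885 = \left(8414 - \left(\left(7779 + 2 \cdot 59 \left(-1 + 59\right)\right) - -72\right)\right) + 885 = \left(8414 - \left(\left(7779 + 2 \cdot 59 \cdot 58\right) + 72\right)\right) + 885 = \left(8414 - \left(\left(7779 + 6844\right) + 72\right)\right) + 885 = \left(8414 - \left(14623 + 72\right)\right) + 885 = \left(8414 - 14695\right) + 885 = -6281 + 885 = -5396$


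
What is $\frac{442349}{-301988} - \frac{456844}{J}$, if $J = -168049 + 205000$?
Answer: $- \frac{154306643771}{11158758588} \approx -13.828$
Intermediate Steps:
$J = 36951$
$\frac{442349}{-301988} - \frac{456844}{J} = \frac{442349}{-301988} - \frac{456844}{36951} = 442349 \left(- \frac{1}{301988}\right) - \frac{456844}{36951} = - \frac{442349}{301988} - \frac{456844}{36951} = - \frac{154306643771}{11158758588}$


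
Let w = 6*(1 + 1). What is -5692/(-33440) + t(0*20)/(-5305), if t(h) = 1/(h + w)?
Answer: 4528991/26609880 ≈ 0.17020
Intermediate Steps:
w = 12 (w = 6*2 = 12)
t(h) = 1/(12 + h) (t(h) = 1/(h + 12) = 1/(12 + h))
-5692/(-33440) + t(0*20)/(-5305) = -5692/(-33440) + 1/((12 + 0*20)*(-5305)) = -5692*(-1/33440) - 1/5305/(12 + 0) = 1423/8360 - 1/5305/12 = 1423/8360 + (1/12)*(-1/5305) = 1423/8360 - 1/63660 = 4528991/26609880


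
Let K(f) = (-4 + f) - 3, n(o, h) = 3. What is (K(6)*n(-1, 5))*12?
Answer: -36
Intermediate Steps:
K(f) = -7 + f
(K(6)*n(-1, 5))*12 = ((-7 + 6)*3)*12 = -1*3*12 = -3*12 = -36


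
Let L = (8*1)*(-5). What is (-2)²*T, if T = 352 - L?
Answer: 1568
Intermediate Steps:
L = -40 (L = 8*(-5) = -40)
T = 392 (T = 352 - 1*(-40) = 352 + 40 = 392)
(-2)²*T = (-2)²*392 = 4*392 = 1568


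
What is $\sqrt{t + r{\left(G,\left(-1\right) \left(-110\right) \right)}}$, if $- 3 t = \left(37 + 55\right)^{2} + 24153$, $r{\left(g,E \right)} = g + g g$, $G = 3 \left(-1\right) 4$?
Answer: $\frac{i \sqrt{96663}}{3} \approx 103.64 i$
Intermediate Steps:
$G = -12$ ($G = \left(-3\right) 4 = -12$)
$r{\left(g,E \right)} = g + g^{2}$
$t = - \frac{32617}{3}$ ($t = - \frac{\left(37 + 55\right)^{2} + 24153}{3} = - \frac{92^{2} + 24153}{3} = - \frac{8464 + 24153}{3} = \left(- \frac{1}{3}\right) 32617 = - \frac{32617}{3} \approx -10872.0$)
$\sqrt{t + r{\left(G,\left(-1\right) \left(-110\right) \right)}} = \sqrt{- \frac{32617}{3} - 12 \left(1 - 12\right)} = \sqrt{- \frac{32617}{3} - -132} = \sqrt{- \frac{32617}{3} + 132} = \sqrt{- \frac{32221}{3}} = \frac{i \sqrt{96663}}{3}$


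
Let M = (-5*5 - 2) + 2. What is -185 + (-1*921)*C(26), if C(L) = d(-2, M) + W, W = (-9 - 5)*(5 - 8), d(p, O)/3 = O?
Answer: 30208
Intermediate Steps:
M = -25 (M = (-25 - 2) + 2 = -27 + 2 = -25)
d(p, O) = 3*O
W = 42 (W = -14*(-3) = 42)
C(L) = -33 (C(L) = 3*(-25) + 42 = -75 + 42 = -33)
-185 + (-1*921)*C(26) = -185 - 1*921*(-33) = -185 - 921*(-33) = -185 + 30393 = 30208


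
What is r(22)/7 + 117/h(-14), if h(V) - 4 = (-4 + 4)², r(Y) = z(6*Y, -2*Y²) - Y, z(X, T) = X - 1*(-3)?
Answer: 1271/28 ≈ 45.393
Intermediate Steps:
z(X, T) = 3 + X (z(X, T) = X + 3 = 3 + X)
r(Y) = 3 + 5*Y (r(Y) = (3 + 6*Y) - Y = 3 + 5*Y)
h(V) = 4 (h(V) = 4 + (-4 + 4)² = 4 + 0² = 4 + 0 = 4)
r(22)/7 + 117/h(-14) = (3 + 5*22)/7 + 117/4 = (3 + 110)*(⅐) + 117*(¼) = 113*(⅐) + 117/4 = 113/7 + 117/4 = 1271/28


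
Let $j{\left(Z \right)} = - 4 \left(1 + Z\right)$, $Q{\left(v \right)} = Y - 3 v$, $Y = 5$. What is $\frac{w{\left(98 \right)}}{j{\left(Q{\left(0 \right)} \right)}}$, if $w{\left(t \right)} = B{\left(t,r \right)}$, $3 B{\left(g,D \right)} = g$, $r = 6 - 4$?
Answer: $- \frac{49}{36} \approx -1.3611$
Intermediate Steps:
$r = 2$
$B{\left(g,D \right)} = \frac{g}{3}$
$Q{\left(v \right)} = 5 - 3 v$
$j{\left(Z \right)} = -4 - 4 Z$
$w{\left(t \right)} = \frac{t}{3}$
$\frac{w{\left(98 \right)}}{j{\left(Q{\left(0 \right)} \right)}} = \frac{\frac{1}{3} \cdot 98}{-4 - 4 \left(5 - 0\right)} = \frac{98}{3 \left(-4 - 4 \left(5 + 0\right)\right)} = \frac{98}{3 \left(-4 - 20\right)} = \frac{98}{3 \left(-24\right)} = \frac{98}{3} \left(- \frac{1}{24}\right) = - \frac{49}{36}$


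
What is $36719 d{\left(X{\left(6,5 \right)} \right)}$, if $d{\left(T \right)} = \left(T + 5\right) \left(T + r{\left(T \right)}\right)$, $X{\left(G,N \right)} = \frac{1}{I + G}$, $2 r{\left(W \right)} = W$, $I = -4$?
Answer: $\frac{1211727}{8} \approx 1.5147 \cdot 10^{5}$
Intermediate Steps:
$r{\left(W \right)} = \frac{W}{2}$
$X{\left(G,N \right)} = \frac{1}{-4 + G}$
$d{\left(T \right)} = \frac{3 T \left(5 + T\right)}{2}$ ($d{\left(T \right)} = \left(T + 5\right) \left(T + \frac{T}{2}\right) = \left(5 + T\right) \frac{3 T}{2} = \frac{3 T \left(5 + T\right)}{2}$)
$36719 d{\left(X{\left(6,5 \right)} \right)} = 36719 \frac{3 \left(5 + \frac{1}{-4 + 6}\right)}{2 \left(-4 + 6\right)} = 36719 \frac{3 \left(5 + \frac{1}{2}\right)}{2 \cdot 2} = 36719 \cdot \frac{3}{2} \cdot \frac{1}{2} \left(5 + \frac{1}{2}\right) = 36719 \cdot \frac{3}{2} \cdot \frac{1}{2} \cdot \frac{11}{2} = 36719 \cdot \frac{33}{8} = \frac{1211727}{8}$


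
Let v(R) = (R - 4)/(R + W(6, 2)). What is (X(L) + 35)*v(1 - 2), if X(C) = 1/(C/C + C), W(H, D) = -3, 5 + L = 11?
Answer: 615/14 ≈ 43.929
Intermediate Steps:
L = 6 (L = -5 + 11 = 6)
X(C) = 1/(1 + C)
v(R) = (-4 + R)/(-3 + R) (v(R) = (R - 4)/(R - 3) = (-4 + R)/(-3 + R))
(X(L) + 35)*v(1 - 2) = (1/(1 + 6) + 35)*((-4 + (1 - 2))/(-3 + (1 - 2))) = (1/7 + 35)*((-4 - 1)/(-3 - 1)) = (⅐ + 35)*(-5/(-4)) = 246*(-¼*(-5))/7 = (246/7)*(5/4) = 615/14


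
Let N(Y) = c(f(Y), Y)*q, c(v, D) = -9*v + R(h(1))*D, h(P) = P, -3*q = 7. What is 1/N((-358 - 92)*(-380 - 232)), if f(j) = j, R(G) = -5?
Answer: 1/8996400 ≈ 1.1116e-7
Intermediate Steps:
q = -7/3 (q = -⅓*7 = -7/3 ≈ -2.3333)
c(v, D) = -9*v - 5*D
N(Y) = 98*Y/3 (N(Y) = (-9*Y - 5*Y)*(-7/3) = -14*Y*(-7/3) = 98*Y/3)
1/N((-358 - 92)*(-380 - 232)) = 1/(98*((-358 - 92)*(-380 - 232))/3) = 1/(98*(-450*(-612))/3) = 1/((98/3)*275400) = 1/8996400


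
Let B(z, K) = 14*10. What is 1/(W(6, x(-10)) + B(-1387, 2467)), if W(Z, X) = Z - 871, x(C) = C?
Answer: -1/725 ≈ -0.0013793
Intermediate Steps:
B(z, K) = 140
W(Z, X) = -871 + Z
1/(W(6, x(-10)) + B(-1387, 2467)) = 1/((-871 + 6) + 140) = 1/(-865 + 140) = 1/(-725) = -1/725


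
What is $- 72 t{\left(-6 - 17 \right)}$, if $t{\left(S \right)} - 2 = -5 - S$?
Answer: $-1440$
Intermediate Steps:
$t{\left(S \right)} = -3 - S$ ($t{\left(S \right)} = 2 - \left(5 + S\right) = -3 - S$)
$- 72 t{\left(-6 - 17 \right)} = - 72 \left(-3 - \left(-6 - 17\right)\right) = - 72 \left(-3 - -23\right) = - 72 \left(-3 + 23\right) = \left(-72\right) 20 = -1440$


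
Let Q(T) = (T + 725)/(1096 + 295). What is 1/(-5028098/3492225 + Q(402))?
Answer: -4857684975/3058346743 ≈ -1.5883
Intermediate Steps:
Q(T) = 725/1391 + T/1391 (Q(T) = (725 + T)/1391 = (725 + T)*(1/1391) = 725/1391 + T/1391)
1/(-5028098/3492225 + Q(402)) = 1/(-5028098/3492225 + (725/1391 + (1/1391)*402)) = 1/(-5028098*1/3492225 + (725/1391 + 402/1391)) = 1/(-5028098/3492225 + 1127/1391) = 1/(-3058346743/4857684975) = -4857684975/3058346743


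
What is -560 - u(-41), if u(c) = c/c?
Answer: -561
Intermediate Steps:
u(c) = 1
-560 - u(-41) = -560 - 1*1 = -560 - 1 = -561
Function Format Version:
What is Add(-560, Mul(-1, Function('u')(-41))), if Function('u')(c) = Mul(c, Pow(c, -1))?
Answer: -561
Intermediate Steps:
Function('u')(c) = 1
Add(-560, Mul(-1, Function('u')(-41))) = Add(-560, Mul(-1, 1)) = Add(-560, -1) = -561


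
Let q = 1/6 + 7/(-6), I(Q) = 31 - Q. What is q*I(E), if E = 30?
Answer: -1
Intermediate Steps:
q = -1 (q = 1*(⅙) + 7*(-⅙) = ⅙ - 7/6 = -1)
q*I(E) = -(31 - 1*30) = -(31 - 30) = -1*1 = -1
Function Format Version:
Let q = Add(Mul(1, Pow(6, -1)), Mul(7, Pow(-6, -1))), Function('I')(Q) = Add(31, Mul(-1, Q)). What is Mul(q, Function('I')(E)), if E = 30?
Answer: -1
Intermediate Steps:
q = -1 (q = Add(Mul(1, Rational(1, 6)), Mul(7, Rational(-1, 6))) = Add(Rational(1, 6), Rational(-7, 6)) = -1)
Mul(q, Function('I')(E)) = Mul(-1, Add(31, Mul(-1, 30))) = Mul(-1, Add(31, -30)) = Mul(-1, 1) = -1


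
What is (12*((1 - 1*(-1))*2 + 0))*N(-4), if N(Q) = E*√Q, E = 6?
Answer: 576*I ≈ 576.0*I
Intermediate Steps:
N(Q) = 6*√Q
(12*((1 - 1*(-1))*2 + 0))*N(-4) = (12*((1 - 1*(-1))*2 + 0))*(6*√(-4)) = (12*((1 + 1)*2 + 0))*(6*(2*I)) = (12*(2*2 + 0))*(12*I) = (12*(4 + 0))*(12*I) = (12*4)*(12*I) = 48*(12*I) = 576*I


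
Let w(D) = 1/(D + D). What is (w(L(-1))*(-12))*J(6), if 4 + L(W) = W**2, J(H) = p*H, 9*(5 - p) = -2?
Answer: 188/3 ≈ 62.667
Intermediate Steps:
p = 47/9 (p = 5 - 1/9*(-2) = 5 + 2/9 = 47/9 ≈ 5.2222)
J(H) = 47*H/9
L(W) = -4 + W**2
w(D) = 1/(2*D)
(w(L(-1))*(-12))*J(6) = ((1/(2*(-4 + (-1)**2)))*(-12))*((47/9)*6) = ((1/(2*(-4 + 1)))*(-12))*(94/3) = (((1/2)/(-3))*(-12))*(94/3) = (((1/2)*(-1/3))*(-12))*(94/3) = -1/6*(-12)*(94/3) = 2*(94/3) = 188/3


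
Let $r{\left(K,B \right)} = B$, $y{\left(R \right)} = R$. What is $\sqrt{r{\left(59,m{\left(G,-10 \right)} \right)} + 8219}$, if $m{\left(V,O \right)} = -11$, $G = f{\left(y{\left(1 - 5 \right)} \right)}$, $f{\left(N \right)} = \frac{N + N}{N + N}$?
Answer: $12 \sqrt{57} \approx 90.598$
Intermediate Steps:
$f{\left(N \right)} = 1$ ($f{\left(N \right)} = \frac{2 N}{2 N} = 2 N \frac{1}{2 N} = 1$)
$G = 1$
$\sqrt{r{\left(59,m{\left(G,-10 \right)} \right)} + 8219} = \sqrt{-11 + 8219} = \sqrt{8208} = 12 \sqrt{57}$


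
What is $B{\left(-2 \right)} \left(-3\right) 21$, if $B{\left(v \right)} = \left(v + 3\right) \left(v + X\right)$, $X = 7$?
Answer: $-315$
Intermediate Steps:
$B{\left(v \right)} = \left(3 + v\right) \left(7 + v\right)$ ($B{\left(v \right)} = \left(v + 3\right) \left(v + 7\right) = \left(3 + v\right) \left(7 + v\right)$)
$B{\left(-2 \right)} \left(-3\right) 21 = \left(21 + \left(-2\right)^{2} + 10 \left(-2\right)\right) \left(-3\right) 21 = \left(21 + 4 - 20\right) \left(-3\right) 21 = 5 \left(-3\right) 21 = \left(-15\right) 21 = -315$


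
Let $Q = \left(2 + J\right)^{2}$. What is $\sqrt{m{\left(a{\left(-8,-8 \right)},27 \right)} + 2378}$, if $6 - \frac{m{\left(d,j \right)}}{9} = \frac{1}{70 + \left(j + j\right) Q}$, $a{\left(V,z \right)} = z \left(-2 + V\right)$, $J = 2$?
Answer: $\frac{\sqrt{2121561386}}{934} \approx 49.315$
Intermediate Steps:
$Q = 16$ ($Q = \left(2 + 2\right)^{2} = 4^{2} = 16$)
$m{\left(d,j \right)} = 54 - \frac{9}{70 + 32 j}$ ($m{\left(d,j \right)} = 54 - \frac{9}{70 + \left(j + j\right) 16} = 54 - \frac{9}{70 + 2 j 16} = 54 - \frac{9}{70 + 32 j}$)
$\sqrt{m{\left(a{\left(-8,-8 \right)},27 \right)} + 2378} = \sqrt{\frac{9 \left(419 + 192 \cdot 27\right)}{2 \left(35 + 16 \cdot 27\right)} + 2378} = \sqrt{\frac{9 \left(419 + 5184\right)}{2 \left(35 + 432\right)} + 2378} = \sqrt{\frac{9}{2} \cdot \frac{1}{467} \cdot 5603 + 2378} = \sqrt{\frac{50427}{934} + 2378} = \sqrt{\frac{2271479}{934}} = \frac{\sqrt{2121561386}}{934}$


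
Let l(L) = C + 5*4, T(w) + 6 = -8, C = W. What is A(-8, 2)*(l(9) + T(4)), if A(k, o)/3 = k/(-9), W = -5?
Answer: 8/3 ≈ 2.6667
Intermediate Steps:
C = -5
T(w) = -14 (T(w) = -6 - 8 = -14)
l(L) = 15 (l(L) = -5 + 5*4 = -5 + 20 = 15)
A(k, o) = -k/3 (A(k, o) = 3*(k/(-9)) = 3*(k*(-1/9)) = 3*(-k/9) = -k/3)
A(-8, 2)*(l(9) + T(4)) = (-1/3*(-8))*(15 - 14) = (8/3)*1 = 8/3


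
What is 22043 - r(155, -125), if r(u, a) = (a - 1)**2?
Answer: 6167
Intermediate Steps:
r(u, a) = (-1 + a)**2
22043 - r(155, -125) = 22043 - (-1 - 125)**2 = 22043 - 1*(-126)**2 = 22043 - 1*15876 = 22043 - 15876 = 6167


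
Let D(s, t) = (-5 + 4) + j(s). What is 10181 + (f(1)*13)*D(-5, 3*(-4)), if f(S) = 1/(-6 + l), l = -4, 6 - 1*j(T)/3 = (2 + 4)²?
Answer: 102993/10 ≈ 10299.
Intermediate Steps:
j(T) = -90 (j(T) = 18 - 3*(2 + 4)² = 18 - 3*6² = 18 - 3*36 = 18 - 108 = -90)
D(s, t) = -91 (D(s, t) = (-5 + 4) - 90 = -1 - 90 = -91)
f(S) = -⅒ (f(S) = 1/(-6 - 4) = 1/(-10) = -⅒)
10181 + (f(1)*13)*D(-5, 3*(-4)) = 10181 - ⅒*13*(-91) = 10181 - 13/10*(-91) = 10181 + 1183/10 = 102993/10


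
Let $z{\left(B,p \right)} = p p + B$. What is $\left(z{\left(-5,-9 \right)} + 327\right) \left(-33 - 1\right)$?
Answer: $-13702$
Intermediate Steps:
$z{\left(B,p \right)} = B + p^{2}$ ($z{\left(B,p \right)} = p^{2} + B = B + p^{2}$)
$\left(z{\left(-5,-9 \right)} + 327\right) \left(-33 - 1\right) = \left(\left(-5 + \left(-9\right)^{2}\right) + 327\right) \left(-33 - 1\right) = \left(\left(-5 + 81\right) + 327\right) \left(-34\right) = \left(76 + 327\right) \left(-34\right) = 403 \left(-34\right) = -13702$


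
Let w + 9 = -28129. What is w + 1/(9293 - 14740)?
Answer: -153267687/5447 ≈ -28138.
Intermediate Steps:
w = -28138 (w = -9 - 28129 = -28138)
w + 1/(9293 - 14740) = -28138 + 1/(9293 - 14740) = -28138 + 1/(-5447) = -28138 - 1/5447 = -153267687/5447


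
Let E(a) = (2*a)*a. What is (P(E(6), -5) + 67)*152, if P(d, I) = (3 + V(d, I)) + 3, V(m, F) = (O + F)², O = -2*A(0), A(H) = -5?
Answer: 14896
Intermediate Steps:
E(a) = 2*a²
O = 10 (O = -2*(-5) = 10)
V(m, F) = (10 + F)²
P(d, I) = 6 + (10 + I)² (P(d, I) = (3 + (10 + I)²) + 3 = 6 + (10 + I)²)
(P(E(6), -5) + 67)*152 = ((6 + (10 - 5)²) + 67)*152 = ((6 + 5²) + 67)*152 = ((6 + 25) + 67)*152 = (31 + 67)*152 = 98*152 = 14896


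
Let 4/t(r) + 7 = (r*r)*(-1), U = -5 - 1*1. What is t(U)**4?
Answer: 256/3418801 ≈ 7.4880e-5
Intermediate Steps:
U = -6 (U = -5 - 1 = -6)
t(r) = 4/(-7 - r**2) (t(r) = 4/(-7 + (r*r)*(-1)) = 4/(-7 + r**2*(-1)) = 4/(-7 - r**2))
t(U)**4 = (-4/(7 + (-6)**2))**4 = (-4/(7 + 36))**4 = (-4/43)**4 = 256/3418801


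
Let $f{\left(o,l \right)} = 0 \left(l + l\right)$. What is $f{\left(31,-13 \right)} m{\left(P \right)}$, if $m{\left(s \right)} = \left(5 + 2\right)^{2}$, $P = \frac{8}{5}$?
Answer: $0$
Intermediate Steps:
$f{\left(o,l \right)} = 0$ ($f{\left(o,l \right)} = 0 \cdot 2 l = 0$)
$P = \frac{8}{5}$ ($P = 8 \cdot \frac{1}{5} = \frac{8}{5} \approx 1.6$)
$m{\left(s \right)} = 49$ ($m{\left(s \right)} = 7^{2} = 49$)
$f{\left(31,-13 \right)} m{\left(P \right)} = 0 \cdot 49 = 0$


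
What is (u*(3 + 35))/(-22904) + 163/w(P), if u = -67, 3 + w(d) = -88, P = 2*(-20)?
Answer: -250119/148876 ≈ -1.6800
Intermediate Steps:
P = -40
w(d) = -91 (w(d) = -3 - 88 = -91)
(u*(3 + 35))/(-22904) + 163/w(P) = -67*(3 + 35)/(-22904) + 163/(-91) = -67*38*(-1/22904) + 163*(-1/91) = -2546*(-1/22904) - 163/91 = 1273/11452 - 163/91 = -250119/148876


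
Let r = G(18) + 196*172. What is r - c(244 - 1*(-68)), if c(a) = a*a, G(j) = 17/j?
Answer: -1145359/18 ≈ -63631.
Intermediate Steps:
c(a) = a²
r = 606833/18 (r = 17/18 + 196*172 = 17*(1/18) + 33712 = 17/18 + 33712 = 606833/18 ≈ 33713.)
r - c(244 - 1*(-68)) = 606833/18 - (244 - 1*(-68))² = 606833/18 - (244 + 68)² = 606833/18 - 1*312² = 606833/18 - 1*97344 = 606833/18 - 97344 = -1145359/18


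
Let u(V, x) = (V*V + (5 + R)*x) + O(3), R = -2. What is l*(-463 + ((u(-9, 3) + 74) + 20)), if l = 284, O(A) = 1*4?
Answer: -78100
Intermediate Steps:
O(A) = 4
u(V, x) = 4 + V² + 3*x (u(V, x) = (V*V + (5 - 2)*x) + 4 = (V² + 3*x) + 4 = 4 + V² + 3*x)
l*(-463 + ((u(-9, 3) + 74) + 20)) = 284*(-463 + (((4 + (-9)² + 3*3) + 74) + 20)) = 284*(-463 + (((4 + 81 + 9) + 74) + 20)) = 284*(-463 + ((94 + 74) + 20)) = 284*(-463 + (168 + 20)) = 284*(-463 + 188) = 284*(-275) = -78100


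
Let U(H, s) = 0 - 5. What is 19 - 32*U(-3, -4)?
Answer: 179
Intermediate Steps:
U(H, s) = -5
19 - 32*U(-3, -4) = 19 - 32*(-5) = 19 + 160 = 179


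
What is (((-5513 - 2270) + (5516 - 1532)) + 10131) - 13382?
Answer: -7050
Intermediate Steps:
(((-5513 - 2270) + (5516 - 1532)) + 10131) - 13382 = ((-7783 + 3984) + 10131) - 13382 = (-3799 + 10131) - 13382 = 6332 - 13382 = -7050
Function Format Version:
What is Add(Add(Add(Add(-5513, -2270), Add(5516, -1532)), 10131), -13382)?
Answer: -7050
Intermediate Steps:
Add(Add(Add(Add(-5513, -2270), Add(5516, -1532)), 10131), -13382) = Add(Add(Add(-7783, 3984), 10131), -13382) = Add(Add(-3799, 10131), -13382) = Add(6332, -13382) = -7050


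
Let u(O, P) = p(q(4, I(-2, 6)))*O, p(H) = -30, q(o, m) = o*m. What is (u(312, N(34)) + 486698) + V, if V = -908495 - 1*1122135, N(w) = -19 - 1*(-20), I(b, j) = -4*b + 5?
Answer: -1553292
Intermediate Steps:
I(b, j) = 5 - 4*b
N(w) = 1 (N(w) = -19 + 20 = 1)
V = -2030630 (V = -908495 - 1122135 = -2030630)
q(o, m) = m*o
u(O, P) = -30*O
(u(312, N(34)) + 486698) + V = (-30*312 + 486698) - 2030630 = (-9360 + 486698) - 2030630 = 477338 - 2030630 = -1553292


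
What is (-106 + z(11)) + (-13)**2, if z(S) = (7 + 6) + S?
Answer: 87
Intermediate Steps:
z(S) = 13 + S
(-106 + z(11)) + (-13)**2 = (-106 + (13 + 11)) + (-13)**2 = (-106 + 24) + 169 = -82 + 169 = 87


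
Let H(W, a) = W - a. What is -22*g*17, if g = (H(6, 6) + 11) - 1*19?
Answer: 2992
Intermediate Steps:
g = -8 (g = ((6 - 1*6) + 11) - 1*19 = ((6 - 6) + 11) - 19 = (0 + 11) - 19 = 11 - 19 = -8)
-22*g*17 = -22*(-8)*17 = 176*17 = 2992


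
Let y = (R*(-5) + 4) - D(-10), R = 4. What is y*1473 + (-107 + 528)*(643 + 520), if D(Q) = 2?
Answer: 463109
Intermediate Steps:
y = -18 (y = (4*(-5) + 4) - 1*2 = (-20 + 4) - 2 = -16 - 2 = -18)
y*1473 + (-107 + 528)*(643 + 520) = -18*1473 + (-107 + 528)*(643 + 520) = -26514 + 421*1163 = -26514 + 489623 = 463109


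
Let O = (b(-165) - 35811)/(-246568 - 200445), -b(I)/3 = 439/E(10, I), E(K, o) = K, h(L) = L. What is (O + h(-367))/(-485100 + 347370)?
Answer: 1640178283/615671004900 ≈ 0.0026640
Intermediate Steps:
b(I) = -1317/10
O = 359427/4470130 (O = (-1317/10 - 35811)/(-246568 - 200445) = -359427/10/(-447013) = -359427/10*(-1/447013) = 359427/4470130 ≈ 0.080406)
(O + h(-367))/(-485100 + 347370) = (359427/4470130 - 367)/(-485100 + 347370) = -1640178283/4470130/(-137730) = -1640178283/4470130*(-1/137730) = 1640178283/615671004900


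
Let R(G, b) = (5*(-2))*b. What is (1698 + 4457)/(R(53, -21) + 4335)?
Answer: 1231/909 ≈ 1.3542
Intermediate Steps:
R(G, b) = -10*b
(1698 + 4457)/(R(53, -21) + 4335) = (1698 + 4457)/(-10*(-21) + 4335) = 6155/(210 + 4335) = 6155/4545 = 6155*(1/4545) = 1231/909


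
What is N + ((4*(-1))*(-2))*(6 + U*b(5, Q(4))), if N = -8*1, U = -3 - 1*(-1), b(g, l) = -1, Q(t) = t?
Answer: 56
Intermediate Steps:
U = -2 (U = -3 + 1 = -2)
N = -8
N + ((4*(-1))*(-2))*(6 + U*b(5, Q(4))) = -8 + ((4*(-1))*(-2))*(6 - 2*(-1)) = -8 + (-4*(-2))*(6 + 2) = -8 + 8*8 = -8 + 64 = 56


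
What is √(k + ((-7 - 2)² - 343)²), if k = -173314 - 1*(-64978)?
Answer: 2*I*√9923 ≈ 199.23*I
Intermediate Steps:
k = -108336 (k = -173314 + 64978 = -108336)
√(k + ((-7 - 2)² - 343)²) = √(-108336 + ((-7 - 2)² - 343)²) = √(-108336 + ((-9)² - 343)²) = √(-108336 + (81 - 343)²) = √(-108336 + (-262)²) = √(-108336 + 68644) = √(-39692) = 2*I*√9923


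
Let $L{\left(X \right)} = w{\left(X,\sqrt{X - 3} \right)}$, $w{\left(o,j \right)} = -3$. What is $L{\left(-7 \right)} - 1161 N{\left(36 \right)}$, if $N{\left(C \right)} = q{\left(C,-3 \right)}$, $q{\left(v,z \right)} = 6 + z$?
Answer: $-3486$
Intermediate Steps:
$L{\left(X \right)} = -3$
$N{\left(C \right)} = 3$ ($N{\left(C \right)} = 6 - 3 = 3$)
$L{\left(-7 \right)} - 1161 N{\left(36 \right)} = -3 - 3483 = -3486$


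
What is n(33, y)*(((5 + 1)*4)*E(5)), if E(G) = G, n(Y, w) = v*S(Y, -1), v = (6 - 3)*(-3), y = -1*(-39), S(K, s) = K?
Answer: -35640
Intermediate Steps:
y = 39
v = -9 (v = 3*(-3) = -9)
n(Y, w) = -9*Y
n(33, y)*(((5 + 1)*4)*E(5)) = (-9*33)*(((5 + 1)*4)*5) = -297*6*4*5 = -7128*5 = -297*120 = -35640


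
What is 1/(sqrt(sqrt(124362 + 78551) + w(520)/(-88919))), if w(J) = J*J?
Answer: sqrt(88919)/sqrt(-270400 + 88919*sqrt(202913)) ≈ 0.047276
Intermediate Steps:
w(J) = J**2
1/(sqrt(sqrt(124362 + 78551) + w(520)/(-88919))) = 1/(sqrt(sqrt(124362 + 78551) + 520**2/(-88919))) = 1/(sqrt(sqrt(202913) + 270400*(-1/88919))) = 1/(sqrt(sqrt(202913) - 270400/88919)) = 1/(sqrt(-270400/88919 + sqrt(202913))) = 1/sqrt(-270400/88919 + sqrt(202913))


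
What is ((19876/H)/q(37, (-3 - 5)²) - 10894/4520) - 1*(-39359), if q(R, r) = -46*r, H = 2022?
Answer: 33092138791379/840828480 ≈ 39357.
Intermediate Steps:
((19876/H)/q(37, (-3 - 5)²) - 10894/4520) - 1*(-39359) = ((19876/2022)/((-46*(-3 - 5)²)) - 10894/4520) - 1*(-39359) = ((19876*(1/2022))/((-46*(-8)²)) - 10894*1/4520) + 39359 = (9938/(1011*((-46*64))) - 5447/2260) + 39359 = ((9938/1011)/(-2944) - 5447/2260) + 39359 = ((9938/1011)*(-1/2944) - 5447/2260) + 39359 = (-4969/1488192 - 5447/2260) + 39359 = -2029352941/840828480 + 39359 = 33092138791379/840828480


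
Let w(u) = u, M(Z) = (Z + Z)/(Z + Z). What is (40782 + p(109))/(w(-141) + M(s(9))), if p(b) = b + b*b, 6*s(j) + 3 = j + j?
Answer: -13193/35 ≈ -376.94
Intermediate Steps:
s(j) = -½ + j/3 (s(j) = -½ + (j + j)/6 = -½ + (2*j)/6 = -½ + j/3)
M(Z) = 1 (M(Z) = (2*Z)/((2*Z)) = (2*Z)*(1/(2*Z)) = 1)
p(b) = b + b²
(40782 + p(109))/(w(-141) + M(s(9))) = (40782 + 109*(1 + 109))/(-141 + 1) = (40782 + 109*110)/(-140) = (40782 + 11990)*(-1/140) = 52772*(-1/140) = -13193/35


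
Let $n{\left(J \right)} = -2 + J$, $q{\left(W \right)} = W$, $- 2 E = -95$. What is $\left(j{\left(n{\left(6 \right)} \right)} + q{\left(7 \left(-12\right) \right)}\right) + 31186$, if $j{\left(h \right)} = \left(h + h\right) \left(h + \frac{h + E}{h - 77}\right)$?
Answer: $\frac{2272370}{73} \approx 31128.0$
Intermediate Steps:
$E = \frac{95}{2}$ ($E = \left(- \frac{1}{2}\right) \left(-95\right) = \frac{95}{2} \approx 47.5$)
$j{\left(h \right)} = 2 h \left(h + \frac{\frac{95}{2} + h}{-77 + h}\right)$ ($j{\left(h \right)} = \left(h + h\right) \left(h + \frac{h + \frac{95}{2}}{h - 77}\right) = 2 h \left(h + \frac{\frac{95}{2} + h}{-77 + h}\right)$)
$\left(j{\left(n{\left(6 \right)} \right)} + q{\left(7 \left(-12\right) \right)}\right) + 31186 = \left(\frac{\left(-2 + 6\right) \left(95 - 152 \left(-2 + 6\right) + 2 \left(-2 + 6\right)^{2}\right)}{-77 + \left(-2 + 6\right)} + 7 \left(-12\right)\right) + 31186 = \left(\frac{4 \left(95 - 608 + 2 \cdot 4^{2}\right)}{-77 + 4} - 84\right) + 31186 = \left(\frac{4 \left(95 - 608 + 2 \cdot 16\right)}{-73} - 84\right) + 31186 = \left(4 \left(- \frac{1}{73}\right) \left(95 - 608 + 32\right) - 84\right) + 31186 = \left(4 \left(- \frac{1}{73}\right) \left(-481\right) - 84\right) + 31186 = \left(\frac{1924}{73} - 84\right) + 31186 = - \frac{4208}{73} + 31186 = \frac{2272370}{73}$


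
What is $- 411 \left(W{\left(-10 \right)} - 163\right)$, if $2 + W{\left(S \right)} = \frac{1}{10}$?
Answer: $\frac{677739}{10} \approx 67774.0$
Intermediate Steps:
$W{\left(S \right)} = - \frac{19}{10}$ ($W{\left(S \right)} = -2 + \frac{1}{10} = - \frac{19}{10}$)
$- 411 \left(W{\left(-10 \right)} - 163\right) = - 411 \left(- \frac{19}{10} - 163\right) = \left(-411\right) \left(- \frac{1649}{10}\right) = \frac{677739}{10}$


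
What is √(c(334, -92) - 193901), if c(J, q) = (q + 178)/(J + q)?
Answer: I*√23461978/11 ≈ 440.34*I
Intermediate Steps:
c(J, q) = (178 + q)/(J + q)
√(c(334, -92) - 193901) = √((178 - 92)/(334 - 92) - 193901) = √(86/242 - 193901) = √((1/242)*86 - 193901) = √(43/121 - 193901) = √(-23461978/121) = I*√23461978/11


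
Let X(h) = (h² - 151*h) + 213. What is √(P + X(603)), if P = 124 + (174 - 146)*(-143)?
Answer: √268889 ≈ 518.54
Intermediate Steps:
X(h) = 213 + h² - 151*h
P = -3880 (P = 124 + 28*(-143) = 124 - 4004 = -3880)
√(P + X(603)) = √(-3880 + (213 + 603² - 151*603)) = √(-3880 + (213 + 363609 - 91053)) = √(-3880 + 272769) = √268889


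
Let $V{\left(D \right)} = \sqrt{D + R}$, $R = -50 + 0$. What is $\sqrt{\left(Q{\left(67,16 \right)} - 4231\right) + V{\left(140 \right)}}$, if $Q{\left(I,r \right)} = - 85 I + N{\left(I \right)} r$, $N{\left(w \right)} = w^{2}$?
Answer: $\sqrt{61898 + 3 \sqrt{10}} \approx 248.81$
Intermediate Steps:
$R = -50$
$Q{\left(I,r \right)} = - 85 I + r I^{2}$ ($Q{\left(I,r \right)} = - 85 I + I^{2} r = - 85 I + r I^{2}$)
$V{\left(D \right)} = \sqrt{-50 + D}$ ($V{\left(D \right)} = \sqrt{D - 50} = \sqrt{-50 + D}$)
$\sqrt{\left(Q{\left(67,16 \right)} - 4231\right) + V{\left(140 \right)}} = \sqrt{\left(67 \left(-85 + 67 \cdot 16\right) - 4231\right) + \sqrt{-50 + 140}} = \sqrt{\left(67 \left(-85 + 1072\right) - 4231\right) + \sqrt{90}} = \sqrt{\left(67 \cdot 987 - 4231\right) + 3 \sqrt{10}} = \sqrt{\left(66129 - 4231\right) + 3 \sqrt{10}} = \sqrt{61898 + 3 \sqrt{10}}$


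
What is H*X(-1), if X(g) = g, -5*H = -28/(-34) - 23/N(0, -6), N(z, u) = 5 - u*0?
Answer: -321/425 ≈ -0.75529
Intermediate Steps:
N(z, u) = 5 (N(z, u) = 5 - 1*0 = 5 + 0 = 5)
H = 321/425 (H = -(-28/(-34) - 23/5)/5 = -(-28*(-1/34) - 23*1/5)/5 = -(14/17 - 23/5)/5 = -1/5*(-321/85) = 321/425 ≈ 0.75529)
H*X(-1) = (321/425)*(-1) = -321/425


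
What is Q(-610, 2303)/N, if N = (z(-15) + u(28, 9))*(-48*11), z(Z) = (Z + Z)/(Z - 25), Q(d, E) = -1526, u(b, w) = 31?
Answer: 763/8382 ≈ 0.091028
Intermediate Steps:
z(Z) = 2*Z/(-25 + Z) (z(Z) = (2*Z)/(-25 + Z) = 2*Z/(-25 + Z))
N = -16764 (N = (2*(-15)/(-25 - 15) + 31)*(-48*11) = (2*(-15)/(-40) + 31)*(-528) = (2*(-15)*(-1/40) + 31)*(-528) = (3/4 + 31)*(-528) = (127/4)*(-528) = -16764)
Q(-610, 2303)/N = -1526/(-16764) = -1526*(-1/16764) = 763/8382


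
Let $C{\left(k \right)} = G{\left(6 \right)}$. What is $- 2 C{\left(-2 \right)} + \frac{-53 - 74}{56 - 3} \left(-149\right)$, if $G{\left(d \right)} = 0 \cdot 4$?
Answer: $\frac{18923}{53} \approx 357.04$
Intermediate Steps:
$G{\left(d \right)} = 0$
$C{\left(k \right)} = 0$
$- 2 C{\left(-2 \right)} + \frac{-53 - 74}{56 - 3} \left(-149\right) = \left(-2\right) 0 + \frac{-53 - 74}{56 - 3} \left(-149\right) = 0 + - \frac{127}{53} \left(-149\right) = 0 + \left(-127\right) \frac{1}{53} \left(-149\right) = 0 - - \frac{18923}{53} = 0 + \frac{18923}{53} = \frac{18923}{53}$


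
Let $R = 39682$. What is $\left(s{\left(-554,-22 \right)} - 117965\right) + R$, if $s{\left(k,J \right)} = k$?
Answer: $-78837$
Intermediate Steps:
$\left(s{\left(-554,-22 \right)} - 117965\right) + R = \left(-554 - 117965\right) + 39682 = -118519 + 39682 = -78837$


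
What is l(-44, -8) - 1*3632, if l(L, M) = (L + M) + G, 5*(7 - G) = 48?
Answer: -18433/5 ≈ -3686.6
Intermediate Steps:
G = -13/5 (G = 7 - 1/5*48 = 7 - 48/5 = -13/5 ≈ -2.6000)
l(L, M) = -13/5 + L + M (l(L, M) = (L + M) - 13/5 = -13/5 + L + M)
l(-44, -8) - 1*3632 = (-13/5 - 44 - 8) - 1*3632 = -273/5 - 3632 = -18433/5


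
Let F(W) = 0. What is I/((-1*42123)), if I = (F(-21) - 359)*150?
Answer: 17950/14041 ≈ 1.2784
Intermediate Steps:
I = -53850 (I = (0 - 359)*150 = -359*150 = -53850)
I/((-1*42123)) = -53850/((-1*42123)) = -53850/(-42123) = -53850*(-1/42123) = 17950/14041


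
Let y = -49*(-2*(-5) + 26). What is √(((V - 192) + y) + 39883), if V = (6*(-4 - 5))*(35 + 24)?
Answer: 7*√709 ≈ 186.39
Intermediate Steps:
V = -3186 (V = (6*(-9))*59 = -54*59 = -3186)
y = -1764 (y = -49*(10 + 26) = -49*36 = -1764)
√(((V - 192) + y) + 39883) = √(((-3186 - 192) - 1764) + 39883) = √((-3378 - 1764) + 39883) = √(-5142 + 39883) = √34741 = 7*√709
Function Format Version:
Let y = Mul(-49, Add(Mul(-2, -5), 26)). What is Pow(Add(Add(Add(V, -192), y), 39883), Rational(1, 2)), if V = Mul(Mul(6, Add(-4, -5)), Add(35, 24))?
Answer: Mul(7, Pow(709, Rational(1, 2))) ≈ 186.39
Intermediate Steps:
V = -3186 (V = Mul(Mul(6, -9), 59) = Mul(-54, 59) = -3186)
y = -1764 (y = Mul(-49, Add(10, 26)) = Mul(-49, 36) = -1764)
Pow(Add(Add(Add(V, -192), y), 39883), Rational(1, 2)) = Pow(Add(Add(Add(-3186, -192), -1764), 39883), Rational(1, 2)) = Pow(Add(Add(-3378, -1764), 39883), Rational(1, 2)) = Pow(Add(-5142, 39883), Rational(1, 2)) = Pow(34741, Rational(1, 2)) = Mul(7, Pow(709, Rational(1, 2)))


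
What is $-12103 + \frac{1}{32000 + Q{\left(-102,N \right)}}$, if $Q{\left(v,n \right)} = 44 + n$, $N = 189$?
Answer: $- \frac{390115998}{32233} \approx -12103.0$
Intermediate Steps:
$-12103 + \frac{1}{32000 + Q{\left(-102,N \right)}} = -12103 + \frac{1}{32000 + \left(44 + 189\right)} = -12103 + \frac{1}{32000 + 233} = -12103 + \frac{1}{32233} = - \frac{390115998}{32233}$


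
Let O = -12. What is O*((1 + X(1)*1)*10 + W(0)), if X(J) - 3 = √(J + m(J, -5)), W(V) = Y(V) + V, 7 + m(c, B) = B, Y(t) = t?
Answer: -480 - 120*I*√11 ≈ -480.0 - 398.0*I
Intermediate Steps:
m(c, B) = -7 + B
W(V) = 2*V (W(V) = V + V = 2*V)
X(J) = 3 + √(-12 + J) (X(J) = 3 + √(J + (-7 - 5)) = 3 + √(J - 12) = 3 + √(-12 + J))
O*((1 + X(1)*1)*10 + W(0)) = -12*((1 + (3 + √(-12 + 1))*1)*10 + 2*0) = -12*((1 + (3 + √(-11))*1)*10 + 0) = -12*((1 + (3 + I*√11)*1)*10 + 0) = -12*((1 + (3 + I*√11))*10 + 0) = -12*((4 + I*√11)*10 + 0) = -12*((40 + 10*I*√11) + 0) = -12*(40 + 10*I*√11) = -480 - 120*I*√11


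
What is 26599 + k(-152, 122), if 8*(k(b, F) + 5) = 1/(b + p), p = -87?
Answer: 50847727/1912 ≈ 26594.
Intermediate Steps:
k(b, F) = -5 + 1/(8*(-87 + b)) (k(b, F) = -5 + 1/(8*(b - 87)) = -5 + 1/(8*(-87 + b)))
26599 + k(-152, 122) = 26599 + (3481 - 40*(-152))/(8*(-87 - 152)) = 26599 + (1/8)*(3481 + 6080)/(-239) = 26599 + (1/8)*(-1/239)*9561 = 26599 - 9561/1912 = 50847727/1912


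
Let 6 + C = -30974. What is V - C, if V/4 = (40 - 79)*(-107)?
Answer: 47672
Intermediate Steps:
C = -30980 (C = -6 - 30974 = -30980)
V = 16692 (V = 4*((40 - 79)*(-107)) = 4*(-39*(-107)) = 4*4173 = 16692)
V - C = 16692 - 1*(-30980) = 16692 + 30980 = 47672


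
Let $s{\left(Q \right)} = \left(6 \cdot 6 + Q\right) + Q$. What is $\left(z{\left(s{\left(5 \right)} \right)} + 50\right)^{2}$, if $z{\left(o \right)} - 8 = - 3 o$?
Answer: $6400$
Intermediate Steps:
$s{\left(Q \right)} = 36 + 2 Q$ ($s{\left(Q \right)} = \left(36 + Q\right) + Q = 36 + 2 Q$)
$z{\left(o \right)} = 8 - 3 o$
$\left(z{\left(s{\left(5 \right)} \right)} + 50\right)^{2} = \left(\left(8 - 3 \left(36 + 2 \cdot 5\right)\right) + 50\right)^{2} = \left(\left(8 - 3 \left(36 + 10\right)\right) + 50\right)^{2} = \left(\left(8 - 138\right) + 50\right)^{2} = \left(-130 + 50\right)^{2} = \left(-80\right)^{2} = 6400$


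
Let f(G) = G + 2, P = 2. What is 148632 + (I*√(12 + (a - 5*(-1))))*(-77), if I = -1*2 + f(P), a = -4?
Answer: 148632 - 154*√13 ≈ 1.4808e+5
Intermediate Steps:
f(G) = 2 + G
I = 2 (I = -1*2 + (2 + 2) = -2 + 4 = 2)
148632 + (I*√(12 + (a - 5*(-1))))*(-77) = 148632 + (2*√(12 + (-4 - 5*(-1))))*(-77) = 148632 + (2*√(12 + (-4 + 5)))*(-77) = 148632 + (2*√(12 + 1))*(-77) = 148632 + (2*√13)*(-77) = 148632 - 154*√13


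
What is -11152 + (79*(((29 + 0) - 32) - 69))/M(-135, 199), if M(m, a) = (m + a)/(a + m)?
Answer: -16840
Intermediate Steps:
M(m, a) = 1 (M(m, a) = (a + m)/(a + m) = 1)
-11152 + (79*(((29 + 0) - 32) - 69))/M(-135, 199) = -11152 + (79*(((29 + 0) - 32) - 69))/1 = -11152 + (79*((29 - 32) - 69))*1 = -11152 + (79*(-3 - 69))*1 = -11152 + (79*(-72))*1 = -11152 - 5688*1 = -11152 - 5688 = -16840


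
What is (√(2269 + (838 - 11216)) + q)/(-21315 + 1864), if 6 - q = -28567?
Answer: -28573/19451 - 3*I*√901/19451 ≈ -1.469 - 0.0046296*I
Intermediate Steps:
q = 28573 (q = 6 - 1*(-28567) = 6 + 28567 = 28573)
(√(2269 + (838 - 11216)) + q)/(-21315 + 1864) = (√(2269 + (838 - 11216)) + 28573)/(-21315 + 1864) = (√(2269 - 10378) + 28573)/(-19451) = (√(-8109) + 28573)*(-1/19451) = (3*I*√901 + 28573)*(-1/19451) = (28573 + 3*I*√901)*(-1/19451) = -28573/19451 - 3*I*√901/19451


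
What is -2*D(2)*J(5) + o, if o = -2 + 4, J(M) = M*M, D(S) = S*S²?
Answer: -398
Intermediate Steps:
D(S) = S³
J(M) = M²
o = 2
-2*D(2)*J(5) + o = -2*2³*5² + 2 = -16*25 + 2 = -2*200 + 2 = -400 + 2 = -398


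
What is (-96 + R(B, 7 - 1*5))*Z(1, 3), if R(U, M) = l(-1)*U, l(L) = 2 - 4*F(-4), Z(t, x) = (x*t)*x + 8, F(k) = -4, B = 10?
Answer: 1428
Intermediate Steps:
Z(t, x) = 8 + t*x² (Z(t, x) = (t*x)*x + 8 = t*x² + 8 = 8 + t*x²)
l(L) = 18 (l(L) = 2 - 4*(-4) = 2 + 16 = 18)
R(U, M) = 18*U
(-96 + R(B, 7 - 1*5))*Z(1, 3) = (-96 + 18*10)*(8 + 1*3²) = (-96 + 180)*(8 + 1*9) = 84*(8 + 9) = 84*17 = 1428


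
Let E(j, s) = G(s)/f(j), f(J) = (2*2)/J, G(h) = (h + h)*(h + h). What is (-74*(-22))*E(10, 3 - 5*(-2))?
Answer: 2751320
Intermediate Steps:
G(h) = 4*h**2 (G(h) = (2*h)*(2*h) = 4*h**2)
f(J) = 4/J
E(j, s) = j*s**2 (E(j, s) = (4*s**2)/((4/j)) = (4*s**2)*(j/4) = j*s**2)
(-74*(-22))*E(10, 3 - 5*(-2)) = (-74*(-22))*(10*(3 - 5*(-2))**2) = 1628*(10*(3 + 10)**2) = 1628*(10*13**2) = 1628*(10*169) = 1628*1690 = 2751320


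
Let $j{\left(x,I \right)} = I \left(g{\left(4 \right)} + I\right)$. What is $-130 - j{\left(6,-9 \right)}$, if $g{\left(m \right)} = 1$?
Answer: $-202$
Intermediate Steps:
$j{\left(x,I \right)} = I \left(1 + I\right)$
$-130 - j{\left(6,-9 \right)} = -130 - - 9 \left(1 - 9\right) = -130 - \left(-9\right) \left(-8\right) = -130 - 72 = -202$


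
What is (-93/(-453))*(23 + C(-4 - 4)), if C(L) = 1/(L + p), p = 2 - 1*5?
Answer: 7812/1661 ≈ 4.7032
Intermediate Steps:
p = -3 (p = 2 - 5 = -3)
C(L) = 1/(-3 + L) (C(L) = 1/(L - 3) = 1/(-3 + L))
(-93/(-453))*(23 + C(-4 - 4)) = (-93/(-453))*(23 + 1/(-3 + (-4 - 4))) = (-93*(-1/453))*(23 + 1/(-3 - 8)) = 31*(23 + 1/(-11))/151 = 31*(23 - 1/11)/151 = (31/151)*(252/11) = 7812/1661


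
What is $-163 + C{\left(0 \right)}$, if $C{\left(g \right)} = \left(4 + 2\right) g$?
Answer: $-163$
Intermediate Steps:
$C{\left(g \right)} = 6 g$
$-163 + C{\left(0 \right)} = -163 + 6 \cdot 0 = -163 + 0 = -163$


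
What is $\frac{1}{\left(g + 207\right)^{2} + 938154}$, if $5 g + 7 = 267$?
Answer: $\frac{1}{1005235} \approx 9.9479 \cdot 10^{-7}$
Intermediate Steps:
$g = 52$ ($g = - \frac{7}{5} + \frac{1}{5} \cdot 267 = - \frac{7}{5} + \frac{267}{5} = 52$)
$\frac{1}{\left(g + 207\right)^{2} + 938154} = \frac{1}{\left(52 + 207\right)^{2} + 938154} = \frac{1}{259^{2} + 938154} = \frac{1}{67081 + 938154} = \frac{1}{1005235}$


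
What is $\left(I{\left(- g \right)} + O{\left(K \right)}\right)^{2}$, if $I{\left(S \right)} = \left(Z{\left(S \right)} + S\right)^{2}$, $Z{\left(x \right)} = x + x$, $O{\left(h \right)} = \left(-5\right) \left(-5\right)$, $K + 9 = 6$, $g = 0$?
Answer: $625$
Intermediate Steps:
$K = -3$ ($K = -9 + 6 = -3$)
$O{\left(h \right)} = 25$
$Z{\left(x \right)} = 2 x$
$I{\left(S \right)} = 9 S^{2}$ ($I{\left(S \right)} = \left(2 S + S\right)^{2} = \left(3 S\right)^{2} = 9 S^{2}$)
$\left(I{\left(- g \right)} + O{\left(K \right)}\right)^{2} = \left(9 \left(\left(-1\right) 0\right)^{2} + 25\right)^{2} = \left(9 \cdot 0^{2} + 25\right)^{2} = \left(9 \cdot 0 + 25\right)^{2} = \left(0 + 25\right)^{2} = 25^{2} = 625$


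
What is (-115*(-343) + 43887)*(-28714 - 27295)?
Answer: -4667341988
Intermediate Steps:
(-115*(-343) + 43887)*(-28714 - 27295) = (39445 + 43887)*(-56009) = 83332*(-56009) = -4667341988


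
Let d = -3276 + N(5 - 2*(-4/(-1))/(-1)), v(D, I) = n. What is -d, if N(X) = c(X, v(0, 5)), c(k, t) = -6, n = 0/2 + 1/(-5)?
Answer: 3282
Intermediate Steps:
n = -1/5 (n = 0*(1/2) + 1*(-1/5) = 0 - 1/5 = -1/5 ≈ -0.20000)
v(D, I) = -1/5
N(X) = -6
d = -3282 (d = -3276 - 6 = -3282)
-d = -1*(-3282) = 3282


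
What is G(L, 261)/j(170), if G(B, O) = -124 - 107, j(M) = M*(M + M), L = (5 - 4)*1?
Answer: -231/57800 ≈ -0.0039965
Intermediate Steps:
L = 1 (L = 1*1 = 1)
j(M) = 2*M² (j(M) = M*(2*M) = 2*M²)
G(B, O) = -231
G(L, 261)/j(170) = -231/(2*170²) = -231/(2*28900) = -231/57800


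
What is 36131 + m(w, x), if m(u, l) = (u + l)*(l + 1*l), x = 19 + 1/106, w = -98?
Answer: 186112363/5618 ≈ 33128.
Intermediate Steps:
x = 2015/106 (x = 19 + 1/106 = 2015/106 ≈ 19.009)
m(u, l) = 2*l*(l + u) (m(u, l) = (l + u)*(l + l) = (l + u)*(2*l) = 2*l*(l + u))
36131 + m(w, x) = 36131 + 2*(2015/106)*(2015/106 - 98) = 36131 + 2*(2015/106)*(-8373/106) = 36131 - 16871595/5618 = 186112363/5618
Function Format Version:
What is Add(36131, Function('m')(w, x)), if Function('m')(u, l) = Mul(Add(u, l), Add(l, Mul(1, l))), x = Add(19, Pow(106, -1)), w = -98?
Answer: Rational(186112363, 5618) ≈ 33128.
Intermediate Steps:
x = Rational(2015, 106) (x = Add(19, Rational(1, 106)) = Rational(2015, 106) ≈ 19.009)
Function('m')(u, l) = Mul(2, l, Add(l, u)) (Function('m')(u, l) = Mul(Add(l, u), Add(l, l)) = Mul(Add(l, u), Mul(2, l)) = Mul(2, l, Add(l, u)))
Add(36131, Function('m')(w, x)) = Add(36131, Mul(2, Rational(2015, 106), Add(Rational(2015, 106), -98))) = Add(36131, Mul(2, Rational(2015, 106), Rational(-8373, 106))) = Add(36131, Rational(-16871595, 5618)) = Rational(186112363, 5618)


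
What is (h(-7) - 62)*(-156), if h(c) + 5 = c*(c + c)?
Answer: -4836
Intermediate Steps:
h(c) = -5 + 2*c**2 (h(c) = -5 + c*(c + c) = -5 + c*(2*c) = -5 + 2*c**2)
(h(-7) - 62)*(-156) = ((-5 + 2*(-7)**2) - 62)*(-156) = ((-5 + 2*49) - 62)*(-156) = ((-5 + 98) - 62)*(-156) = (93 - 62)*(-156) = 31*(-156) = -4836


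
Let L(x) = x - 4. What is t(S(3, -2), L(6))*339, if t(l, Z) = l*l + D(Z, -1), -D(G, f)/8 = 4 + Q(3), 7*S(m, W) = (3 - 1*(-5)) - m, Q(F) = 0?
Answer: -523077/49 ≈ -10675.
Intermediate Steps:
S(m, W) = 8/7 - m/7 (S(m, W) = ((3 - 1*(-5)) - m)/7 = ((3 + 5) - m)/7 = (8 - m)/7 = 8/7 - m/7)
D(G, f) = -32 (D(G, f) = -8*(4 + 0) = -8*4 = -32)
L(x) = -4 + x
t(l, Z) = -32 + l² (t(l, Z) = l*l - 32 = l² - 32 = -32 + l²)
t(S(3, -2), L(6))*339 = (-32 + (8/7 - ⅐*3)²)*339 = (-32 + (8/7 - 3/7)²)*339 = (-32 + (5/7)²)*339 = (-32 + 25/49)*339 = -1543/49*339 = -523077/49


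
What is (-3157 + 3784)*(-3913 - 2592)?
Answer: -4078635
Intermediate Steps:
(-3157 + 3784)*(-3913 - 2592) = 627*(-6505) = -4078635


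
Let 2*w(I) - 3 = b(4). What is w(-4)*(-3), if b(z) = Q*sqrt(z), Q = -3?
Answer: 9/2 ≈ 4.5000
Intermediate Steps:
b(z) = -3*sqrt(z)
w(I) = -3/2 (w(I) = 3/2 + (-3*sqrt(4))/2 = 3/2 + (-3*2)/2 = 3/2 + (1/2)*(-6) = 3/2 - 3 = -3/2)
w(-4)*(-3) = -3/2*(-3) = 9/2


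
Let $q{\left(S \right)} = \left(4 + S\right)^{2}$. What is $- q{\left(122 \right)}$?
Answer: $-15876$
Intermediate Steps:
$- q{\left(122 \right)} = - \left(4 + 122\right)^{2} = - 126^{2} = \left(-1\right) 15876 = -15876$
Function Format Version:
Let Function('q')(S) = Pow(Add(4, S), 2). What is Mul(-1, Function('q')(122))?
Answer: -15876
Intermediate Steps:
Mul(-1, Function('q')(122)) = Mul(-1, Pow(Add(4, 122), 2)) = Mul(-1, Pow(126, 2)) = Mul(-1, 15876) = -15876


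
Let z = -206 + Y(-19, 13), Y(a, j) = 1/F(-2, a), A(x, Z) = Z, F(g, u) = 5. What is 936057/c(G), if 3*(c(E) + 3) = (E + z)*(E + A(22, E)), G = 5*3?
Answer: -312019/637 ≈ -489.83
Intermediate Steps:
Y(a, j) = 1/5
G = 15
z = -1029/5 (z = -206 + 1/5 = -1029/5 ≈ -205.80)
c(E) = -3 + 2*E*(-1029/5 + E)/3 (c(E) = -3 + ((E - 1029/5)*(E + E))/3 = -3 + ((-1029/5 + E)*(2*E))/3 = -3 + (2*E*(-1029/5 + E))/3 = -3 + 2*E*(-1029/5 + E)/3)
936057/c(G) = 936057/(-3 - 686/5*15 + (2/3)*15**2) = 936057/(-3 - 2058 + (2/3)*225) = 936057/(-3 - 2058 + 150) = 936057/(-1911) = 936057*(-1/1911) = -312019/637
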